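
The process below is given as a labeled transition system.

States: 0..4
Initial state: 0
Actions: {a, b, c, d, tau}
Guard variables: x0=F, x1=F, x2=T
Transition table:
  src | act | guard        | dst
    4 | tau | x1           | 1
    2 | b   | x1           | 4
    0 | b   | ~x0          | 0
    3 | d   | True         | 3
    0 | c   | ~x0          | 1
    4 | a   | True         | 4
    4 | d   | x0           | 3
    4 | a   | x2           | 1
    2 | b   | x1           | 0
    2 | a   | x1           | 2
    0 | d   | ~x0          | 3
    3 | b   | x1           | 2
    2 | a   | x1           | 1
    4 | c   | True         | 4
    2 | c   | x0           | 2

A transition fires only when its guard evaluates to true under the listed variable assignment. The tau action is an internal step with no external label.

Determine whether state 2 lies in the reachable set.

Answer: UNREACHABLE

Analysis:
Guard filter leaves 7 enabled edge(s).
L0 = {0}
L1 = {1,3}  cumulative {0,1,3}
R = {0,1,3}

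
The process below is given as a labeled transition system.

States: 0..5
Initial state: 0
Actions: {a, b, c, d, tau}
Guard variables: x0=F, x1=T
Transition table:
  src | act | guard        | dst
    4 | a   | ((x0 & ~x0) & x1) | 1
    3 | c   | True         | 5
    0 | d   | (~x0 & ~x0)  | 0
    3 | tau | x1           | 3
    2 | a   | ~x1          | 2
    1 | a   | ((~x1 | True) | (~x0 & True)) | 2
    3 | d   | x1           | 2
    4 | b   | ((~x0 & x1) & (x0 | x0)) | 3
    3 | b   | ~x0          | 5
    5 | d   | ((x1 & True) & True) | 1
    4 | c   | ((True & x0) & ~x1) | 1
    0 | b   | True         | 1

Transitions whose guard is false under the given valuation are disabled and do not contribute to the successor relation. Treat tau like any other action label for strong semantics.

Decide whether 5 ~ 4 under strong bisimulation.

Answer: NOT BISIMILAR

Trace:
Compute ~ classes (split until stable):
  π0 = {{0,1,2,3,4,5}}
  π1 = {{0},{1},{2,4},{3},{5}}
Fixed point at round 2; 5 class(es).
5∈{5}, 4∈{2,4}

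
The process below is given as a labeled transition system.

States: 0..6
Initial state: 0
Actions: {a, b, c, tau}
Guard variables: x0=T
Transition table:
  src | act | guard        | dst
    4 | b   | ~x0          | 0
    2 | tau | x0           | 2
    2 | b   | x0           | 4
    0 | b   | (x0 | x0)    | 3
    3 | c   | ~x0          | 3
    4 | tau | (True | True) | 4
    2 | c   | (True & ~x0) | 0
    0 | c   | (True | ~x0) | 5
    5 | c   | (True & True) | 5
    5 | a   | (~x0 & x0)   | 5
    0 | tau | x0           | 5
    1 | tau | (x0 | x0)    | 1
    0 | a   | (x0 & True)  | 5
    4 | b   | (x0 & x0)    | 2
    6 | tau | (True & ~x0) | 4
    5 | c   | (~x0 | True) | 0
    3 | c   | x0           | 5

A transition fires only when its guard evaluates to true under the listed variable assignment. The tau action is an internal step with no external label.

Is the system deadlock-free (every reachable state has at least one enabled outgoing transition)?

Answer: DEADLOCK-FREE

Trace:
Reachable = {0,3,5}
  0: a→5  b→3  c→5  tau→5  [deg 4]
  3: c→5  [deg 1]
  5: c→0  c→5  [deg 2]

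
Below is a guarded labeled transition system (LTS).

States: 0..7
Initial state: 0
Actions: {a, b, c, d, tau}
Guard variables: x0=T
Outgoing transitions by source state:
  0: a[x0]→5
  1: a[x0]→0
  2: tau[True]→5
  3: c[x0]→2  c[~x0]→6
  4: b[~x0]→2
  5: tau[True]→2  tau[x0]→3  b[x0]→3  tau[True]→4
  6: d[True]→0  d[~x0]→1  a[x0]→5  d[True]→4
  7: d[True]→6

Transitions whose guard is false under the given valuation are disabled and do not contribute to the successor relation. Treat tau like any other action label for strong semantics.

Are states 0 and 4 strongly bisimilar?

Compute ~ classes (split until stable):
  π0 = {{0,1,2,3,4,5,6,7}}
  π1 = {{0,1},{2},{3},{4},{5},{6},{7}}
  π2 = {{0},{1},{2},{3},{4},{5},{6},{7}}
Fixed point at round 3; 8 class(es).
class of 0: {0}; class of 4: {4}

Answer: NOT BISIMILAR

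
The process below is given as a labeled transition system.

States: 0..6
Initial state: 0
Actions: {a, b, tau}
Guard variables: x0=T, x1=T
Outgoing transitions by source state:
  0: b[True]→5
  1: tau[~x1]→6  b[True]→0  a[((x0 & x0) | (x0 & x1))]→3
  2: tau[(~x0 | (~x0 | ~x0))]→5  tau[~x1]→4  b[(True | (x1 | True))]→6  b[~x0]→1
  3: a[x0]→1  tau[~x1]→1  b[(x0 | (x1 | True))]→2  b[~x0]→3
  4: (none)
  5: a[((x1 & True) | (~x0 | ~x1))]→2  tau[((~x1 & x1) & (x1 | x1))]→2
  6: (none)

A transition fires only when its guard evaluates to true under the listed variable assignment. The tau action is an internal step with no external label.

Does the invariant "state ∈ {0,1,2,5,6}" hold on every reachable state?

Answer: INVARIANT HOLDS

Working:
Allowed set {0,1,2,5,6}
R = {0,2,5,6}
  0: ✓
  2: ✓
  5: ✓
  6: ✓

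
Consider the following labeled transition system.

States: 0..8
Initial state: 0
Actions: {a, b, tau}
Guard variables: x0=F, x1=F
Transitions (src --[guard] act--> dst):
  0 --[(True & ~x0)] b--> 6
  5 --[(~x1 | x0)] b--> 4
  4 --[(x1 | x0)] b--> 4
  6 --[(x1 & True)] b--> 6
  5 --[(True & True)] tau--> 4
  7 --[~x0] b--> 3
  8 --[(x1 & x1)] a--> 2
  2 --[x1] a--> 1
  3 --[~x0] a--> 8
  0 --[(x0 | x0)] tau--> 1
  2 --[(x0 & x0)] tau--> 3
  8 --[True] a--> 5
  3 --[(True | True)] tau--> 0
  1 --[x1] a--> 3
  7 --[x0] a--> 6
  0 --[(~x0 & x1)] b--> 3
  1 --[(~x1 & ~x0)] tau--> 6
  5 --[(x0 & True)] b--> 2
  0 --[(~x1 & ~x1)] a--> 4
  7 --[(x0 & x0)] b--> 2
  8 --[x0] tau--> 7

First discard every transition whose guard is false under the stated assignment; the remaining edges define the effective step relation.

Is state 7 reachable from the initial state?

After dropping false guards: 9 live edges.
depth 0: {0}
depth 1: {4,6}  total {0,4,6}
Reachable = {0,4,6}

Answer: UNREACHABLE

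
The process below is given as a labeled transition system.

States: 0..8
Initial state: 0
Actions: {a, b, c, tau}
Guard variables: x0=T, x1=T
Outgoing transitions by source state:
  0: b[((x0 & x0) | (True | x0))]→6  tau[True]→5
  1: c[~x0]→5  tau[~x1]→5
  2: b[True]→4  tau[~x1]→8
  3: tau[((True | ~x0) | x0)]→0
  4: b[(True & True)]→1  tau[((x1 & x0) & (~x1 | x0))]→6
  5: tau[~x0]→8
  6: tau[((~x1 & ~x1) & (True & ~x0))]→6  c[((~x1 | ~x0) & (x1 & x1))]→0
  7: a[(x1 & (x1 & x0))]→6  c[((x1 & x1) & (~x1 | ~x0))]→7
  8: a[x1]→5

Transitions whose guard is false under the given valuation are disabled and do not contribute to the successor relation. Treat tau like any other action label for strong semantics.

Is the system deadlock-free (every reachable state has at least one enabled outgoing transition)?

Reach set: {0,5,6}
  0: b→6  tau→5  [2 exit(s)]
  5: ∅  [no exit]
  6: ∅  [no exit]
Path to 5: tau

Answer: DEADLOCK at state 5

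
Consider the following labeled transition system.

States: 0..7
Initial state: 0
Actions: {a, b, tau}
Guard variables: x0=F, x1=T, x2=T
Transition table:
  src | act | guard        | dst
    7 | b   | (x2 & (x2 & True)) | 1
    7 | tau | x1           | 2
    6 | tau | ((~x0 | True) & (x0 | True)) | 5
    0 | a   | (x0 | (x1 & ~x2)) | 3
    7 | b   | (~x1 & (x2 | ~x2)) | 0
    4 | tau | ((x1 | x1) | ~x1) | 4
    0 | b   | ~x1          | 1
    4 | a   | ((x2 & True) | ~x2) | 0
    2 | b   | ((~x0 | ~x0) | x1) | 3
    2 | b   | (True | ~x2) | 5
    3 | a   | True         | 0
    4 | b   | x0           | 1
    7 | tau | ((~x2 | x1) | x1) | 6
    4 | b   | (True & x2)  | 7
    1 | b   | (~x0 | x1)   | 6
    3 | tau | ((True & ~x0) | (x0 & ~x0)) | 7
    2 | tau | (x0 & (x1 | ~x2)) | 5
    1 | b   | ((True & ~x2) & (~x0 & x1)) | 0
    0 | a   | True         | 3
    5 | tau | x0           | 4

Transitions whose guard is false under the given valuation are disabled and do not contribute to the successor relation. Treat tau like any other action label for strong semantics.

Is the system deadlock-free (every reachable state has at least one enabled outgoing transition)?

Reach set: {0,1,2,3,5,6,7}
  0: a→3  [1 out]
  1: b→6  [1 out]
  2: b→3  b→5  [2 out]
  3: a→0  tau→7  [2 out]
  5: ∅  [deadlock]
  6: tau→5  [1 out]
  7: b→1  tau→2  tau→6  [3 out]
Path to 5: a·tau·tau·b

Answer: DEADLOCK at state 5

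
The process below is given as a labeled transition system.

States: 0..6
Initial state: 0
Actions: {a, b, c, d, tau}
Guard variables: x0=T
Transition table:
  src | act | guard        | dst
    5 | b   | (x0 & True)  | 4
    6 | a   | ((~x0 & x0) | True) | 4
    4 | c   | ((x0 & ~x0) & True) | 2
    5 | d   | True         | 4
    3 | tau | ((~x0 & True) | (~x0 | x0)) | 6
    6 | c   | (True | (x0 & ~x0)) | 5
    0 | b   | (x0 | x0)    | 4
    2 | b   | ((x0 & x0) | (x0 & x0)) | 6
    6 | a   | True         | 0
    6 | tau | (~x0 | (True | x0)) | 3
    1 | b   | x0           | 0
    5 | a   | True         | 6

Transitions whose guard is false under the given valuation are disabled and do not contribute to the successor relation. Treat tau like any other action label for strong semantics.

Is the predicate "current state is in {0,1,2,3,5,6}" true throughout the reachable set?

Answer: INVARIANT VIOLATED at state 4

Analysis:
Inv-set: {0,1,2,3,5,6}
R = {0,4}
  0: ok
  4: outside
reach 4 via b — violates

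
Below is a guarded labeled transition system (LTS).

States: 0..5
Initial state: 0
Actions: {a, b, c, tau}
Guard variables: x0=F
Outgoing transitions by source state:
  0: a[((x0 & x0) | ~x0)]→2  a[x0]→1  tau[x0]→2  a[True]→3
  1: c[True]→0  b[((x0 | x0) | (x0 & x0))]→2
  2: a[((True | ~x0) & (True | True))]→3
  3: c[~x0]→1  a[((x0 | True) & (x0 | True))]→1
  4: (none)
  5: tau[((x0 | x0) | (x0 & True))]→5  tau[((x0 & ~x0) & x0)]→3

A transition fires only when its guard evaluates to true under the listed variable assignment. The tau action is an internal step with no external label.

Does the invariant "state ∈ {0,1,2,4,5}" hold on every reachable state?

Answer: INVARIANT VIOLATED at state 3

Trace:
Safe = {0,1,2,4,5}
R = {0,1,2,3}
  0: ✓
  1: ✓
  2: ✓
  3: outside
counterexample path to 3: a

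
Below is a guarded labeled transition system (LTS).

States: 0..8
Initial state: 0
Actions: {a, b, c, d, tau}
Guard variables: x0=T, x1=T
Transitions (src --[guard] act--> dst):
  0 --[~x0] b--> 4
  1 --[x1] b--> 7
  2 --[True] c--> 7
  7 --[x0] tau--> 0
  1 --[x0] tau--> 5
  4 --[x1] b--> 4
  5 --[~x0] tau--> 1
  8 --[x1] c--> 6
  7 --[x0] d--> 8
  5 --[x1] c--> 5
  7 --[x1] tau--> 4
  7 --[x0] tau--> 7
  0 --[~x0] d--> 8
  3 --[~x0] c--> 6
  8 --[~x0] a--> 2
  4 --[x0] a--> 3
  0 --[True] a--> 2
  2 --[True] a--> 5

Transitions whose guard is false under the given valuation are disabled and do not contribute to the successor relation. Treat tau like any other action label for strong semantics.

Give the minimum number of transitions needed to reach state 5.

Answer: 2

Analysis:
Layered search for 5:
  Layer 0: {0}
  Layer 1: {2}
  Layer 2: {5,7}
depth(5)=2, e.g. a·a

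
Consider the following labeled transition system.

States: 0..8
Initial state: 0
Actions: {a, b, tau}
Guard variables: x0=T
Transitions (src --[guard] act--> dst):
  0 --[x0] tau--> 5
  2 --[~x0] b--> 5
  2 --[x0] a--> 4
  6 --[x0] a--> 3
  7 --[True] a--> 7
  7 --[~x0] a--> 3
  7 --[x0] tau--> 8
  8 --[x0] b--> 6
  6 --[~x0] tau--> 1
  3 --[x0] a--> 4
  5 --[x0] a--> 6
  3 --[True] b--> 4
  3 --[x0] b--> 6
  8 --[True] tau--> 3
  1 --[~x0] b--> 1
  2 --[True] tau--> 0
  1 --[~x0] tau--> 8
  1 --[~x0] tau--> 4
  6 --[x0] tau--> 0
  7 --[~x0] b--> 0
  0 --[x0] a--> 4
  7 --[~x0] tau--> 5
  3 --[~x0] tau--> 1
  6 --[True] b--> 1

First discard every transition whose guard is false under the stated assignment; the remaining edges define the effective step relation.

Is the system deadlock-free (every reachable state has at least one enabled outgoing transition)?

Reach set: {0,1,3,4,5,6}
  0: a→4  tau→5  [deg 2]
  1: ∅  [STUCK]
  3: a→4  b→4  b→6  [deg 3]
  4: ∅  [STUCK]
  5: a→6  [deg 1]
  6: a→3  b→1  tau→0  [deg 3]
Path to 1: tau·a·b

Answer: DEADLOCK at state 1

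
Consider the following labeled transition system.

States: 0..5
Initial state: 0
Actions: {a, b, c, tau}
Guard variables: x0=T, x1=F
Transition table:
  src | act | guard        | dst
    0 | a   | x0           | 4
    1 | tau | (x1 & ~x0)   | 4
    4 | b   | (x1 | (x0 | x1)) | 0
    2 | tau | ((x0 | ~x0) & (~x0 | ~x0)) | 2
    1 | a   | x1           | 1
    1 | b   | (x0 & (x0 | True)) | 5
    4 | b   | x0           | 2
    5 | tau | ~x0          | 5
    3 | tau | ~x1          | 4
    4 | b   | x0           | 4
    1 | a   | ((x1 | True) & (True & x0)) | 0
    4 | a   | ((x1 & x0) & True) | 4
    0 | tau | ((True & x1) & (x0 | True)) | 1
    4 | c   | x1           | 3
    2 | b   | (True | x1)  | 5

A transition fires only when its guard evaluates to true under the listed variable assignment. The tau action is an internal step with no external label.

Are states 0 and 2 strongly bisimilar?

Answer: NOT BISIMILAR

Trace:
Compute ~ classes (split until stable):
  π0 = {{0,1,2,3,4,5}}
  π1 = {{0},{1},{2,4},{3},{5}}
  π2 = {{0},{1},{2},{3},{4},{5}}
6 equivalence class(es) (converged in 3)
0∈{0}, 2∈{2}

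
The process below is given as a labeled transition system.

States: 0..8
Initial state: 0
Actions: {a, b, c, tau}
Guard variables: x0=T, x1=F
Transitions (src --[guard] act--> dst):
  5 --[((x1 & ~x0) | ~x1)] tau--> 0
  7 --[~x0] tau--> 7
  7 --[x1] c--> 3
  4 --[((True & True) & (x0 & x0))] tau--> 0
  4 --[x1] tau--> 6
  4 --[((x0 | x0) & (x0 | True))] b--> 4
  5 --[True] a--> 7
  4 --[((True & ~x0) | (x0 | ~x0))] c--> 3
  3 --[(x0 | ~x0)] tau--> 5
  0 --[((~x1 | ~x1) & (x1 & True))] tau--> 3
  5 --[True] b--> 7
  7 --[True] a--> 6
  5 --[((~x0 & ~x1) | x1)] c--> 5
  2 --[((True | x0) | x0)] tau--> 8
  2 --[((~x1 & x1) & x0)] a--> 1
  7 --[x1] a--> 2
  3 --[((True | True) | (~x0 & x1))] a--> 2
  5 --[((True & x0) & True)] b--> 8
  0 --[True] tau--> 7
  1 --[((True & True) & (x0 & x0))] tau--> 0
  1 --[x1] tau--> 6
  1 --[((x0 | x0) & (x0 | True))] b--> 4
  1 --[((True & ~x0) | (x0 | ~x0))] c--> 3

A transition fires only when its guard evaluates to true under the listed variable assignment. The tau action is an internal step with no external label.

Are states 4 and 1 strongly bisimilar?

Answer: BISIMILAR

Analysis:
Bisimulation quotient by refinement:
  round 0: {{0,1,2,3,4,5,6,7,8}}
  round 1: {{0,2},{1,4},{3},{5},{6,8},{7}}
  round 2: {{0},{1,4},{2},{3},{5},{6,8},{7}}
Fixed point at round 3; 7 class(es).
4∈{1,4}, 1∈{1,4}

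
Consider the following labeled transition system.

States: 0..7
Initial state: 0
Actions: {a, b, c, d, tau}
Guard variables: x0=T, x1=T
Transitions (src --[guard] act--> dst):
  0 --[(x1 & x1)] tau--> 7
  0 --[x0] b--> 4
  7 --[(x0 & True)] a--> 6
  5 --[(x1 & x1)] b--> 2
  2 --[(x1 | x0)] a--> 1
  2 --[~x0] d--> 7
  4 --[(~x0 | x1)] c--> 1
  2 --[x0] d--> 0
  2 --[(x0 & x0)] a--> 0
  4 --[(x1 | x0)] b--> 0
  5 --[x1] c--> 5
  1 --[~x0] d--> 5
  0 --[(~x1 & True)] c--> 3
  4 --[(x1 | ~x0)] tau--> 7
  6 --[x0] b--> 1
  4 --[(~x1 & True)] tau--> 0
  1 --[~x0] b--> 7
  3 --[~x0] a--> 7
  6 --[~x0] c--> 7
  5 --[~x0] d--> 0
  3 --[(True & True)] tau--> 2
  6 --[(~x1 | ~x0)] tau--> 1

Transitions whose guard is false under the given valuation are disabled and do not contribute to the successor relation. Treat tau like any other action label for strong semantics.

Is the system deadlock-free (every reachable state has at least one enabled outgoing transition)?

Answer: DEADLOCK at state 1

Analysis:
Reach set: {0,1,4,6,7}
  0: b→4  tau→7  [2 exit(s)]
  1: ∅  [no exit]
  4: b→0  c→1  tau→7  [3 exit(s)]
  6: b→1  [1 exit(s)]
  7: a→6  [1 exit(s)]
witness 1: b·c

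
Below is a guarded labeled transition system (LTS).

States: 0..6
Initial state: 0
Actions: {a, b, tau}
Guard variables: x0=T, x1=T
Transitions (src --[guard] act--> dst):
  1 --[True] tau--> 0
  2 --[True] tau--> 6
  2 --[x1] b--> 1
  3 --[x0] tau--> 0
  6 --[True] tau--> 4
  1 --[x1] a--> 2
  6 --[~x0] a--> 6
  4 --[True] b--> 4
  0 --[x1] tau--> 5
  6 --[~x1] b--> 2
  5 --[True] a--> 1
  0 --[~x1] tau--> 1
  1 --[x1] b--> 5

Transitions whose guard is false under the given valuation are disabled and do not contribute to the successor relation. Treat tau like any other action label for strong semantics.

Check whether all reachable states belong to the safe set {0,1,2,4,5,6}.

Answer: INVARIANT HOLDS

Trace:
Inv-set: {0,1,2,4,5,6}
Reach set: {0,1,2,4,5,6}
  0: ok
  1: ok
  2: ok
  4: ok
  5: ok
  6: ok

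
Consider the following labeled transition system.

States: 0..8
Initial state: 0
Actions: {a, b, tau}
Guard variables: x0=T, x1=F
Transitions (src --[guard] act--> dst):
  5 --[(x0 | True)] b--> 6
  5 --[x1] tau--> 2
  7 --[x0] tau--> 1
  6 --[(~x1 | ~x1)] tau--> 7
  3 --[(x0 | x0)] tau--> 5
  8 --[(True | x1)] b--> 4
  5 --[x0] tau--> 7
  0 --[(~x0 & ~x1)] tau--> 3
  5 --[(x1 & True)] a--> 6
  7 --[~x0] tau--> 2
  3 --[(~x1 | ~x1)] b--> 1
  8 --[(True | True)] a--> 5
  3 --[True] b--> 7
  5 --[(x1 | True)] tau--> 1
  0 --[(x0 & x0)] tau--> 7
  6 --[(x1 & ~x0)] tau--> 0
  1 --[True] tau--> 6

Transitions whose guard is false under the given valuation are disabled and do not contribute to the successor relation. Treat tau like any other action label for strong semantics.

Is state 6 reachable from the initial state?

Guard filter leaves 12 enabled edge(s).
L0 = {0}
L1 = {7}  cumulative {0,7}
L2 = {1}  cumulative {0,1,7}
L3 = {6}  cumulative {0,1,6,7}
Reachable = {0,1,6,7}
witness 6: tau·tau·tau

Answer: REACHABLE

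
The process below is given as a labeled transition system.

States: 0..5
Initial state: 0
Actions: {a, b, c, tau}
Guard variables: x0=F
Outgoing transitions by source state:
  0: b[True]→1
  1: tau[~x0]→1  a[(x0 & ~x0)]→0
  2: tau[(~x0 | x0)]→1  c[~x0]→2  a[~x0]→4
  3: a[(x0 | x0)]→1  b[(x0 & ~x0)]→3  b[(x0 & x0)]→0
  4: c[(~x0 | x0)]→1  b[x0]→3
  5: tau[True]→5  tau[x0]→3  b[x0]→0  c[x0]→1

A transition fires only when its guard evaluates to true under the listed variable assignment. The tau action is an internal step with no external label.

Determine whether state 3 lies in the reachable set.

Guard filter leaves 7 enabled edge(s).
depth 0: {0}
depth 1: {1}  total {0,1}
Reachable = {0,1}

Answer: UNREACHABLE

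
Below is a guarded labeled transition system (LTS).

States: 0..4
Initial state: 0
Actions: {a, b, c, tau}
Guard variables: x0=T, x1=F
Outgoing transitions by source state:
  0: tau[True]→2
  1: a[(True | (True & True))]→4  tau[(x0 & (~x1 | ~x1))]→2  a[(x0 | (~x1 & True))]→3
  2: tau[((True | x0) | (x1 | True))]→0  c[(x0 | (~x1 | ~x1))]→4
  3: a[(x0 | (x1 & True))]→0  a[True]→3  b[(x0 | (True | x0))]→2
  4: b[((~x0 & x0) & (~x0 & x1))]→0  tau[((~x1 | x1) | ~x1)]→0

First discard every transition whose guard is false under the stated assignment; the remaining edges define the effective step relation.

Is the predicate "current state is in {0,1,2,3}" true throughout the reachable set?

Safe = {0,1,2,3}
Reachable = {0,2,4}
  0: ok
  2: ok
  4: outside
counterexample path to 4: tau·c

Answer: INVARIANT VIOLATED at state 4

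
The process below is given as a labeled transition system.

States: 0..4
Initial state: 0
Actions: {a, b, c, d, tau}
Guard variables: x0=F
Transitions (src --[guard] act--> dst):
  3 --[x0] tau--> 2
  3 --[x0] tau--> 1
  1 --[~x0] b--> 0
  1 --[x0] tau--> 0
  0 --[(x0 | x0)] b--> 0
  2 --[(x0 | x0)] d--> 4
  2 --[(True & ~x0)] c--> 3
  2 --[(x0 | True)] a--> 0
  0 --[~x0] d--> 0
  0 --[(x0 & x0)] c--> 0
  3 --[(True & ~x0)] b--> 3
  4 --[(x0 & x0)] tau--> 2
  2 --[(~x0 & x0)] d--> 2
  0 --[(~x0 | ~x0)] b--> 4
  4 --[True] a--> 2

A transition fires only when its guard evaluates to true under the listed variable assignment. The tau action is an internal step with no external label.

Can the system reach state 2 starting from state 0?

7 transition(s) survive guard evaluation.
L0 = {0}
L1 = {4}  now seen {0,4}
L2 = {2}  now seen {0,2,4}
L3 = {3}  now seen {0,2,3,4}
Reachable = {0,2,3,4}
witness 2: b·a

Answer: REACHABLE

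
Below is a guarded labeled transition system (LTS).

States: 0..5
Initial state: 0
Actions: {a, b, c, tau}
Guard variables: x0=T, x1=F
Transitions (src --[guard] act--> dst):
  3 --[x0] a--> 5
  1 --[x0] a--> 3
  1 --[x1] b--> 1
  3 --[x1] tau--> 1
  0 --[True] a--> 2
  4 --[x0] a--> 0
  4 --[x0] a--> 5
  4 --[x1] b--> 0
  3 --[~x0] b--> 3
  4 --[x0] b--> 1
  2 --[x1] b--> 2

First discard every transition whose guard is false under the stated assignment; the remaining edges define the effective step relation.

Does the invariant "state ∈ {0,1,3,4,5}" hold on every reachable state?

Answer: INVARIANT VIOLATED at state 2

Working:
Allowed set {0,1,3,4,5}
Reach set: {0,2}
  0: ok
  2: ✗ unsafe
witness against invariant: a → 2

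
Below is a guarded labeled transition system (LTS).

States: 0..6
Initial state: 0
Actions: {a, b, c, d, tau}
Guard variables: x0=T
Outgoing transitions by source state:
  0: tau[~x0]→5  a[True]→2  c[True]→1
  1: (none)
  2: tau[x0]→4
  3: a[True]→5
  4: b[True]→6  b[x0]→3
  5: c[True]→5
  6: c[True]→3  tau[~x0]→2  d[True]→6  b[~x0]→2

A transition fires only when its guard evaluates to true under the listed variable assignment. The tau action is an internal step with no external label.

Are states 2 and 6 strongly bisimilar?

Refine partition for ~:
  P[0] = {{0,1,2,3,4,5,6}}
  P[1] = {{0},{1},{2},{3},{4},{5},{6}}
stable after 2 split(s): 7 block(s)
class of 2: {2}; class of 6: {6}

Answer: NOT BISIMILAR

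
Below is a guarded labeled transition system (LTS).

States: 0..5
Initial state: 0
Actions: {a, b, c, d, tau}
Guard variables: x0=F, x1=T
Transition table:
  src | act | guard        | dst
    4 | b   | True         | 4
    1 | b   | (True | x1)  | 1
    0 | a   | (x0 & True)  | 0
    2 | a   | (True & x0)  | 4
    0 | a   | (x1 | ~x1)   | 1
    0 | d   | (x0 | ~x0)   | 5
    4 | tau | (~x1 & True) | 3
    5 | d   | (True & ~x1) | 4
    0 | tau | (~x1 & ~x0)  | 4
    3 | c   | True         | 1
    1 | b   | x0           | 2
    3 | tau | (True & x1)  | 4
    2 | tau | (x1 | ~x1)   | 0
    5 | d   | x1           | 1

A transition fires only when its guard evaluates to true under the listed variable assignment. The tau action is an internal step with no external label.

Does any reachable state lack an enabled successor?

Answer: DEADLOCK-FREE

Working:
R = {0,1,5}
  0: a→1  d→5  [2 exit(s)]
  1: b→1  [1 exit(s)]
  5: d→1  [1 exit(s)]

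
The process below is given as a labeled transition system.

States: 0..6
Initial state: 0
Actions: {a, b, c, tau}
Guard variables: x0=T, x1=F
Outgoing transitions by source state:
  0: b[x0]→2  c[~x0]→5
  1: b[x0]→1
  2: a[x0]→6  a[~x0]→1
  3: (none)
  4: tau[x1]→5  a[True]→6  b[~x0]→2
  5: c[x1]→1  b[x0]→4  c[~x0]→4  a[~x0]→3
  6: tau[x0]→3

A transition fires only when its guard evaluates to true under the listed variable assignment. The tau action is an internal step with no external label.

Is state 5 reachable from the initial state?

After dropping false guards: 6 live edges.
Layer 0: {0}
Layer 1: {2}  total {0,2}
Layer 2: {6}  total {0,2,6}
Layer 3: {3}  total {0,2,3,6}
Reachable = {0,2,3,6}

Answer: UNREACHABLE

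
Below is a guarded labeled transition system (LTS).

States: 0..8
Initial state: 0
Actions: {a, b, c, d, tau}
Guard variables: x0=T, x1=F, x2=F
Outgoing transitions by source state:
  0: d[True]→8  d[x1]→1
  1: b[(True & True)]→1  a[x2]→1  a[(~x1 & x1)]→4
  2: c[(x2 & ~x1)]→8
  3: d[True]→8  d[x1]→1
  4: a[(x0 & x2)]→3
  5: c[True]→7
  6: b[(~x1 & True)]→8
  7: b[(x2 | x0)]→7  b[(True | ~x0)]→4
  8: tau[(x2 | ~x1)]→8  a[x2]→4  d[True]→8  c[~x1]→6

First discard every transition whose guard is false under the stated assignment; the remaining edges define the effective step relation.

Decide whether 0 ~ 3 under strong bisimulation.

Answer: BISIMILAR

Analysis:
Compute ~ classes (split until stable):
  P[0] = {{0,1,2,3,4,5,6,7,8}}
  P[1] = {{0,3},{1,6,7},{2,4},{5},{8}}
  P[2] = {{0,3},{1},{2,4},{5},{6},{7},{8}}
Fixed point at round 3; 7 class(es).
0∈{0,3}, 3∈{0,3}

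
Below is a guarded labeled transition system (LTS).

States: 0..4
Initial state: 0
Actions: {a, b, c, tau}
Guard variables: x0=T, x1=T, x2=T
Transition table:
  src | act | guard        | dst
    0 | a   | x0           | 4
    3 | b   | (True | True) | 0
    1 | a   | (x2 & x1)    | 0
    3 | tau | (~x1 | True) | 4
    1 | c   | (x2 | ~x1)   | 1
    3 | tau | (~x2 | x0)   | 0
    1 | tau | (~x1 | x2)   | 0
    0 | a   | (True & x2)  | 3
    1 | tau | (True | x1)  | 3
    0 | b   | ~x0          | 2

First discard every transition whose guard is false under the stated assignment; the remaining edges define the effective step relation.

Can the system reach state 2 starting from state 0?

After dropping false guards: 9 live edges.
L0 = {0}
L1 = {3,4}  now seen {0,3,4}
R = {0,3,4}

Answer: UNREACHABLE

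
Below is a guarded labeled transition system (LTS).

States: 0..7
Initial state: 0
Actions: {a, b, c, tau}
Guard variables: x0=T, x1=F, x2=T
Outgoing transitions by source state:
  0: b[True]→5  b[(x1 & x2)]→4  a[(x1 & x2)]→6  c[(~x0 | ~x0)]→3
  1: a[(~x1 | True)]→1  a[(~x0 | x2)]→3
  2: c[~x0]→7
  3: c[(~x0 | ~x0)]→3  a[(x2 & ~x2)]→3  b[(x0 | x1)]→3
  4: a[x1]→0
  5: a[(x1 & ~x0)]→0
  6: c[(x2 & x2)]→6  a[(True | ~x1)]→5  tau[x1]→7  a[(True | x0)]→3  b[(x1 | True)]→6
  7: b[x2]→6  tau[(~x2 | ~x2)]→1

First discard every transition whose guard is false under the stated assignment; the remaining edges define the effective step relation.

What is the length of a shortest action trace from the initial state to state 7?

Layered search for 7:
  Layer 0: {0}
  Layer 1: {5}
7 never appears.

Answer: UNREACHABLE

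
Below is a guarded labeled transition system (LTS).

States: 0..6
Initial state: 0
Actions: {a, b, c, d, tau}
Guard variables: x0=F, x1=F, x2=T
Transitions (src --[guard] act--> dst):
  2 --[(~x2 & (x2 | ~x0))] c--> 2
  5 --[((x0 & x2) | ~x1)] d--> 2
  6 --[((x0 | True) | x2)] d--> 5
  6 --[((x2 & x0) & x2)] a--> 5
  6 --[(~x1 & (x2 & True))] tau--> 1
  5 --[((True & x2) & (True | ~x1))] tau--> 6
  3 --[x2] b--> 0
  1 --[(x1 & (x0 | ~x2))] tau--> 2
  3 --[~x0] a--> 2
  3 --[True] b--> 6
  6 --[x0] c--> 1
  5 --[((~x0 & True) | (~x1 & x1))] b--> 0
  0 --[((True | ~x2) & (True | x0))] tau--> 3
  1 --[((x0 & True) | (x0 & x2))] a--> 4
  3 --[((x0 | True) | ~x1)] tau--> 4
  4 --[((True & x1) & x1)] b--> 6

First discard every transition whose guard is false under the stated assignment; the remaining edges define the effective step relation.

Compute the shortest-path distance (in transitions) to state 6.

Answer: 2

Working:
BFS to 6:
  L0 = {0}
  L1 = {3}
  L2 = {2,4,6}
depth(6)=2, e.g. tau·b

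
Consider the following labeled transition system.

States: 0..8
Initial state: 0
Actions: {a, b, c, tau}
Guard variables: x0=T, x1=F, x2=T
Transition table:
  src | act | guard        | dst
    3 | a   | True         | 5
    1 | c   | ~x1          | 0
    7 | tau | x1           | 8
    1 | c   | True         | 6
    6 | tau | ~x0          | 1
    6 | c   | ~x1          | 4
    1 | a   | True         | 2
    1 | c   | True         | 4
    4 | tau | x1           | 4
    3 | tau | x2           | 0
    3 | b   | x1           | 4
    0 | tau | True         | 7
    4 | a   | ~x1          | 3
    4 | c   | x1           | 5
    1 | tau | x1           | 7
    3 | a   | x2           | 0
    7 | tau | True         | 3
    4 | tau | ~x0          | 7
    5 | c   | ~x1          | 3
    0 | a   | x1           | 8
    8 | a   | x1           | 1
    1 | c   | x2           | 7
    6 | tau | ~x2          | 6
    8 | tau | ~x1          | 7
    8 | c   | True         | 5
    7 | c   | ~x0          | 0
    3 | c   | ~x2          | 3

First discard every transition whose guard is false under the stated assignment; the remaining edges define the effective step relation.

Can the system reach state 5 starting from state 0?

Answer: REACHABLE

Working:
After dropping false guards: 15 live edges.
Layer 0: {0}
Layer 1: {7}  now seen {0,7}
Layer 2: {3}  now seen {0,3,7}
Layer 3: {5}  now seen {0,3,5,7}
Reach set: {0,3,5,7}
witness 5: tau·tau·a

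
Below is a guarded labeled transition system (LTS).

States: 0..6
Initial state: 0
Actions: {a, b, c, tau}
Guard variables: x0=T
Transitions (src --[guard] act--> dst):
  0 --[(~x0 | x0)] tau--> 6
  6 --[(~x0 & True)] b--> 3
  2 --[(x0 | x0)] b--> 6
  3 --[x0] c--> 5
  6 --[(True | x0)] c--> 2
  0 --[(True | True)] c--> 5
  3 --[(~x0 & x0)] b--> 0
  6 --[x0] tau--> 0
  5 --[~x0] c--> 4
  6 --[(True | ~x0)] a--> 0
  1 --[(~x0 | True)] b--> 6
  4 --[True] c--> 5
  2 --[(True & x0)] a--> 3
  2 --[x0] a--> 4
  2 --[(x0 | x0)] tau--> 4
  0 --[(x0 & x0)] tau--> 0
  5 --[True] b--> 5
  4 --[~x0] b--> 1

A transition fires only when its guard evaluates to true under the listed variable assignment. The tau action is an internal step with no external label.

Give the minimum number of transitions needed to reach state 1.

Layered search for 1:
  L0 = {0}
  L1 = {5,6}
  L2 = {2}
  L3 = {3,4}
1 never appears.

Answer: UNREACHABLE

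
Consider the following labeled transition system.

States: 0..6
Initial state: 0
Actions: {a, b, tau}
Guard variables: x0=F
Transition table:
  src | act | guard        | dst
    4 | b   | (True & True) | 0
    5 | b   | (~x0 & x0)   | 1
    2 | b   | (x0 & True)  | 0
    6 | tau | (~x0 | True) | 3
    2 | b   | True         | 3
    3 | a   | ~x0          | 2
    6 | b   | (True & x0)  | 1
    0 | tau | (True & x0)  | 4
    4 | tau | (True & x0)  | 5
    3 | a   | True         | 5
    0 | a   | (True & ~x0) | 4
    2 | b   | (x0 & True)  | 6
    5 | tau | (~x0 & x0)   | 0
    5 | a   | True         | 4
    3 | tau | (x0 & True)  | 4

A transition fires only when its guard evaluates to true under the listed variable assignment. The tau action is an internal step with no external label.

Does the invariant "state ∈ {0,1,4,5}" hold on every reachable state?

Answer: INVARIANT HOLDS

Analysis:
Safe = {0,1,4,5}
Reachable = {0,4}
  0: safe
  4: safe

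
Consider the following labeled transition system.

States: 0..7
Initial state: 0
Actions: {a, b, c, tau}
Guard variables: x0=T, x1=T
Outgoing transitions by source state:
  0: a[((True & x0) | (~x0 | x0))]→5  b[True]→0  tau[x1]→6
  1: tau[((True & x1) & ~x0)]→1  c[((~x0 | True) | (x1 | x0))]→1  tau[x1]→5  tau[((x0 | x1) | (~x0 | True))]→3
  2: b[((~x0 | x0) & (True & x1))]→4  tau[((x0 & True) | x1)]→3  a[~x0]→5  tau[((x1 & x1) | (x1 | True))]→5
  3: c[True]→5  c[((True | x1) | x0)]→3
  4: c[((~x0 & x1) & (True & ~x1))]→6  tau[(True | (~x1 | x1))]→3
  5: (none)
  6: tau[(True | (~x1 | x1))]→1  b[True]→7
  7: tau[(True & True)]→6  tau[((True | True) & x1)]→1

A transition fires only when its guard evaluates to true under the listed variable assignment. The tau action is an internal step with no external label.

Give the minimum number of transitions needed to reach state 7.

Layered search for 7:
  Layer 0: {0}
  Layer 1: {5,6}
  Layer 2: {1,7}
first hit 7 at d=2 via tau·b

Answer: 2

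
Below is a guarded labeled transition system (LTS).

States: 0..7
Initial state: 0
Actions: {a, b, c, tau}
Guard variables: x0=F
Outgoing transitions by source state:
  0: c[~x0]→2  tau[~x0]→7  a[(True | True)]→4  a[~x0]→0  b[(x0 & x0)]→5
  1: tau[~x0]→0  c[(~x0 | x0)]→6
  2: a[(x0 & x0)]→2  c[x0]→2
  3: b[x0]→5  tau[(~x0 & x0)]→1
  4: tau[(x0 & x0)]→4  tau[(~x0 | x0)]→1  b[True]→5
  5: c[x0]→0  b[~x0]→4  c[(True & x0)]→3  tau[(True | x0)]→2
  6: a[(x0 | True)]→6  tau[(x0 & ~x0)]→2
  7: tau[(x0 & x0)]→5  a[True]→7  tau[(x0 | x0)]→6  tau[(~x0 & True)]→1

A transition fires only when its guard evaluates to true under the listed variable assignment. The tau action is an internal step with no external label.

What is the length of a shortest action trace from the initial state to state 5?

BFS to 5:
  Layer 0: {0}
  Layer 1: {2,4,7}
  Layer 2: {1,5}
5 enters at depth 2; path a·b

Answer: 2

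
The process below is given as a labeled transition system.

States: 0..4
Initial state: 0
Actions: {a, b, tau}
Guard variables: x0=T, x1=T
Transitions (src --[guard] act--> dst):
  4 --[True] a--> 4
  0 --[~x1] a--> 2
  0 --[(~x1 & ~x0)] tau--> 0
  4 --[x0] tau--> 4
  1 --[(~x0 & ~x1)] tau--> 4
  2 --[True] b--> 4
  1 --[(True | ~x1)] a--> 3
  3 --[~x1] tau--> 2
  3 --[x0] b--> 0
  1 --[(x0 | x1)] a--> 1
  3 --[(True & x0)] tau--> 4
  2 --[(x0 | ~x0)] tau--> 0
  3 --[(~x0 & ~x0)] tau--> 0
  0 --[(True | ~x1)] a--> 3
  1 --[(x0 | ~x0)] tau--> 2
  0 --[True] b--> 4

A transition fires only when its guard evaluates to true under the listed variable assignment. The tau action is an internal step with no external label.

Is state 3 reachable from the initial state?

Answer: REACHABLE

Working:
After dropping false guards: 11 live edges.
depth 0: {0}
depth 1: {3,4}  cumulative {0,3,4}
R = {0,3,4}
witness 3: a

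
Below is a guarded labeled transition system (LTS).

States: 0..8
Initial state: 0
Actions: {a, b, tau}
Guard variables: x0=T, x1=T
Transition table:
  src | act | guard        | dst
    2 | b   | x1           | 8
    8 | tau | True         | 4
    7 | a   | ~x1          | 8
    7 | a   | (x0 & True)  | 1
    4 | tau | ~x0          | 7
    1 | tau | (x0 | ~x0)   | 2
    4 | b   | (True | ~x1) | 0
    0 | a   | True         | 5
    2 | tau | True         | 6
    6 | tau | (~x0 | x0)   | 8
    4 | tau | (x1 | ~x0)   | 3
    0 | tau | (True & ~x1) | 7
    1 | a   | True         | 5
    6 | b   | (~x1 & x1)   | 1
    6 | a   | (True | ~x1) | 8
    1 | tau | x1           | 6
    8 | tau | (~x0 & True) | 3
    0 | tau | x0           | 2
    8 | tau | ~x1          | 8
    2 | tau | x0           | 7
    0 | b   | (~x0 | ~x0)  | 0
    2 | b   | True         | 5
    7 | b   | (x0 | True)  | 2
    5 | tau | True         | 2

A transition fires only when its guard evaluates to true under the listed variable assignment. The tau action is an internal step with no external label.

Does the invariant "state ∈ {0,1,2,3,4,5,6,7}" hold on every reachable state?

Answer: INVARIANT VIOLATED at state 8

Trace:
Allowed set {0,1,2,3,4,5,6,7}
Reach set: {0,1,2,3,4,5,6,7,8}
  0: safe
  1: safe
  2: safe
  3: safe
  4: safe
  5: safe
  6: safe
  7: safe
  8: ✗ unsafe
counterexample path to 8: tau·b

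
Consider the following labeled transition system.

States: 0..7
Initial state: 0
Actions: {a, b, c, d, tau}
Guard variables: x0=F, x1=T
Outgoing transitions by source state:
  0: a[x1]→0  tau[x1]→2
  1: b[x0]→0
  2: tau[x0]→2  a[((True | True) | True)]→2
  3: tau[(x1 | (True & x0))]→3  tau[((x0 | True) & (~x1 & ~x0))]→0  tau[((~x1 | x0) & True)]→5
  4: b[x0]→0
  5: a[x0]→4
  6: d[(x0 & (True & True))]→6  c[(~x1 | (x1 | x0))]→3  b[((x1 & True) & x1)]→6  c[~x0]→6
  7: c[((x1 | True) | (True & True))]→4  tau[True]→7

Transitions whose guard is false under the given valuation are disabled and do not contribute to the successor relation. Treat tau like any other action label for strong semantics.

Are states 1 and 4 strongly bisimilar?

Answer: BISIMILAR

Analysis:
Compute ~ classes (split until stable):
  P[0] = {{0,1,2,3,4,5,6,7}}
  P[1] = {{0},{1,4,5},{2},{3},{6},{7}}
stable after 2 split(s): 6 block(s)
[1]={1,4,5}  [4]={1,4,5}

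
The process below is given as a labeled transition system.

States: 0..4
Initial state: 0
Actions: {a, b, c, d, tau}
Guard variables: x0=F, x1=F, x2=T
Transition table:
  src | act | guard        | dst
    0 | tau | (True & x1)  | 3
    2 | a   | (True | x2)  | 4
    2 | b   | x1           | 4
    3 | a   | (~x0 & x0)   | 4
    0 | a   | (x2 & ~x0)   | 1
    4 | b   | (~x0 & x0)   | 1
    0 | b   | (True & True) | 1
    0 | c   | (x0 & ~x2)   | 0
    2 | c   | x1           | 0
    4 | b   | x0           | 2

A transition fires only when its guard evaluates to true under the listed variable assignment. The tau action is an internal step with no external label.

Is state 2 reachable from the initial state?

After dropping false guards: 3 live edges.
Layer 0: {0}
Layer 1: {1}  now seen {0,1}
R = {0,1}

Answer: UNREACHABLE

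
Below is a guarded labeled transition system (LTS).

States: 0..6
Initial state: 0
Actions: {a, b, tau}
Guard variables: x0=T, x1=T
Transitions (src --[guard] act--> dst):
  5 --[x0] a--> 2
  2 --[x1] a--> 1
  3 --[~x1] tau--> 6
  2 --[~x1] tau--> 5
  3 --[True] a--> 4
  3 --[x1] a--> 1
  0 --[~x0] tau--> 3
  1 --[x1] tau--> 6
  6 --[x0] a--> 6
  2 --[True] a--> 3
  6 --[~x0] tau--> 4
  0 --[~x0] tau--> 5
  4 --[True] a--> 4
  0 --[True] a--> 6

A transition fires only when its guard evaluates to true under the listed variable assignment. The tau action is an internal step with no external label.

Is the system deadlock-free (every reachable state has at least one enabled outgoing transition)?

Answer: DEADLOCK-FREE

Working:
Reachable = {0,6}
  0: a→6  [deg 1]
  6: a→6  [deg 1]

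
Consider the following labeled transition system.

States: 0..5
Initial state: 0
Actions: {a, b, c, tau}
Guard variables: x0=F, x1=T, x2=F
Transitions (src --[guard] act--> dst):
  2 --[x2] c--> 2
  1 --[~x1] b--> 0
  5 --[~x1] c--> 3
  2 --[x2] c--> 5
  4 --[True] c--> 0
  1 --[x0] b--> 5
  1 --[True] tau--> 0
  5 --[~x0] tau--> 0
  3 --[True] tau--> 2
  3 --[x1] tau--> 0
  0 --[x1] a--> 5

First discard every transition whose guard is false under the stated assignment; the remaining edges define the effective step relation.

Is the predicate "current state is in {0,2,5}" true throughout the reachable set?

Safe = {0,2,5}
R = {0,5}
  0: safe
  5: safe

Answer: INVARIANT HOLDS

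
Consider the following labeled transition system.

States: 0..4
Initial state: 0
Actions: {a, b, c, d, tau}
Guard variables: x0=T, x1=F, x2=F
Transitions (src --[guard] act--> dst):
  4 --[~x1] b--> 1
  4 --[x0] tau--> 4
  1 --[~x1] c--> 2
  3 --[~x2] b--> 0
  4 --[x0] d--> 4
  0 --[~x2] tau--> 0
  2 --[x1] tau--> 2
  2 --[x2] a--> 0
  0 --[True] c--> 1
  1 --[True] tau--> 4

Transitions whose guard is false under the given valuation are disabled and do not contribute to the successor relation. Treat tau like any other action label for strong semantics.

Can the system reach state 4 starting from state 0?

8 transition(s) survive guard evaluation.
depth 0: {0}
depth 1: {1}  now seen {0,1}
depth 2: {2,4}  now seen {0,1,2,4}
Reachable = {0,1,2,4}
Path to 4: c·tau

Answer: REACHABLE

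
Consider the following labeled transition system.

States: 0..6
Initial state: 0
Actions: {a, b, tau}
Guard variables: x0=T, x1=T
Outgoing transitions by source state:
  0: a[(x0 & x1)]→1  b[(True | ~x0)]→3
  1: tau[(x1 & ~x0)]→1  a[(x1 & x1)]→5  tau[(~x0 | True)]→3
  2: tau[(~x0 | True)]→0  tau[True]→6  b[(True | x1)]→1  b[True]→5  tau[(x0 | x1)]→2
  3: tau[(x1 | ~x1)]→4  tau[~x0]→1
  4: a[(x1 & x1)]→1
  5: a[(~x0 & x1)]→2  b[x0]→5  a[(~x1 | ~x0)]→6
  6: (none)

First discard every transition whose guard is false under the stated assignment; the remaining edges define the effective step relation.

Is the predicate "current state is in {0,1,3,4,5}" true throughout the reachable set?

Answer: INVARIANT HOLDS

Working:
Allowed set {0,1,3,4,5}
R = {0,1,3,4,5}
  0: ok
  1: ok
  3: ok
  4: ok
  5: ok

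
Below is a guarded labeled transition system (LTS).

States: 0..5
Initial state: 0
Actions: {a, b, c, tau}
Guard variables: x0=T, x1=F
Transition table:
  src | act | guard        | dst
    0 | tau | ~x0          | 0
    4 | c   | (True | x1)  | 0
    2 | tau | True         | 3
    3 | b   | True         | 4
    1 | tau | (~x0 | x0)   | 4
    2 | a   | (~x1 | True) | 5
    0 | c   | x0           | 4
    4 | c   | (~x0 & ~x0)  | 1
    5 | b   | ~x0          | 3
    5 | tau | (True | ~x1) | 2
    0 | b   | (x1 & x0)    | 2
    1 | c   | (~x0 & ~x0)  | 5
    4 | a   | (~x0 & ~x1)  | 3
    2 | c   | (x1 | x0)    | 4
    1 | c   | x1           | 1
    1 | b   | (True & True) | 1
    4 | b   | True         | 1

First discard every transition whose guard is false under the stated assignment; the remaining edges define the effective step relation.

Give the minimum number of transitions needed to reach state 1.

Breadth-first toward 1:
  Layer 0: {0}
  Layer 1: {4}
  Layer 2: {1}
first hit 1 at d=2 via c·b

Answer: 2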